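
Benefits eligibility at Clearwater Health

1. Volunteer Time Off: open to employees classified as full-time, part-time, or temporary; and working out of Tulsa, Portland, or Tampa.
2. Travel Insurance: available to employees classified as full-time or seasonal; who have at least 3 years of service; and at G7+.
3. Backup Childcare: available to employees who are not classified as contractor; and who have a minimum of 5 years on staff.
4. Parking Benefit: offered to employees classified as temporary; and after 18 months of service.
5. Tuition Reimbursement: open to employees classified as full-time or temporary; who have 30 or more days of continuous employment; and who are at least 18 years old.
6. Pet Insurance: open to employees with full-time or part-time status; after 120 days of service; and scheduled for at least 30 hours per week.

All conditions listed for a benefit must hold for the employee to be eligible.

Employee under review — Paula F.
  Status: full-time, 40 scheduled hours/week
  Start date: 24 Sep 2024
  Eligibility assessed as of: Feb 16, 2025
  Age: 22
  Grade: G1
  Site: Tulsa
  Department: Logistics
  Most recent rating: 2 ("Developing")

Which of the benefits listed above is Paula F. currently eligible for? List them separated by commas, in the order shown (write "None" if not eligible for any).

Volunteer Time Off, Tuition Reimbursement, Pet Insurance

Service from 24 Sep 2024 to Feb 16, 2025: 145 days.
Volunteer Time Off — status full-time ✓; site Tulsa ✓ → eligible.
Travel Insurance — status full-time ✓; service 145 days < 3 years (≈1095 days) ✗ → not eligible.
Backup Childcare — status full-time ✓ (not excluded); service 145 days < 5 years (≈1825 days) ✗ → not eligible.
Parking Benefit — status full-time ✗ (requires temporary) → not eligible.
Tuition Reimbursement — status full-time ✓; service 145 days ≥ 30 days ✓; age 22 ≥ 18 ✓ → eligible.
Pet Insurance — status full-time ✓; service 145 days ≥ 120 days ✓; 40 hrs/wk ≥ 30 ✓ → eligible.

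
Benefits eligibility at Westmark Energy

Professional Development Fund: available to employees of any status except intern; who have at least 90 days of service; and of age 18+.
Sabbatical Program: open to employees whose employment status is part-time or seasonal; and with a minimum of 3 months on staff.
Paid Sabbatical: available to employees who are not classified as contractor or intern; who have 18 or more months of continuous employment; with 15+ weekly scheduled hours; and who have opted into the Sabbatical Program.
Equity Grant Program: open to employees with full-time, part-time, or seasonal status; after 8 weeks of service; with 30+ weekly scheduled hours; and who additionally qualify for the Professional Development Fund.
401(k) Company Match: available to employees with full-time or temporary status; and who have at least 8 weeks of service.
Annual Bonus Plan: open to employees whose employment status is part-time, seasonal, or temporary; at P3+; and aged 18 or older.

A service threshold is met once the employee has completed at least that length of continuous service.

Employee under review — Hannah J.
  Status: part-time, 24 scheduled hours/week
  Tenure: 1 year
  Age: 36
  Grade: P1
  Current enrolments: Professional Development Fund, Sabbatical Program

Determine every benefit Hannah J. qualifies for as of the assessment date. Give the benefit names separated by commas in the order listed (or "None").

Professional Development Fund — status part-time ✓ (not excluded); service 1 year ≥ 90 days ✓; age 36 ≥ 18 ✓ → eligible.
Sabbatical Program — status part-time ✓; service 1 year ≥ 3 months (≈90 days) ✓ → eligible.
Paid Sabbatical — status part-time ✓ (not excluded); service 1 year < 18 months (≈540 days) ✗ → not eligible.
Equity Grant Program — status part-time ✓; service 1 year ≥ 8 weeks (≈56 days) ✓; 24 hrs/wk < 30 ✗ → not eligible.
401(k) Company Match — status part-time ✗ (requires full-time or temporary) → not eligible.
Annual Bonus Plan — status part-time ✓; grade P1 < P3 ✗ → not eligible.

Professional Development Fund, Sabbatical Program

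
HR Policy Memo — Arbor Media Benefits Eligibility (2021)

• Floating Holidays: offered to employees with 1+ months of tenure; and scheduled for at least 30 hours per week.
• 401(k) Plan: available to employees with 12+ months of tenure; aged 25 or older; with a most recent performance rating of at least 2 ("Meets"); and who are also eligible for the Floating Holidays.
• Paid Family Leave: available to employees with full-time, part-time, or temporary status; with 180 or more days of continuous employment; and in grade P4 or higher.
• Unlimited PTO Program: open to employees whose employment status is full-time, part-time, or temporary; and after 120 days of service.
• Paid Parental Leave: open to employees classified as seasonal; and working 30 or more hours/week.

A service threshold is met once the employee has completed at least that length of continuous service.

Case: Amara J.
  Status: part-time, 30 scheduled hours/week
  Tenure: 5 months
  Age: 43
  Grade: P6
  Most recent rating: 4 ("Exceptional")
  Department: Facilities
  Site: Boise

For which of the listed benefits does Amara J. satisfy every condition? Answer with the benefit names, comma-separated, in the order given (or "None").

Floating Holidays, Unlimited PTO Program

Floating Holidays — service 5 months ≥ 1 month ✓; 30 hrs/wk ≥ 30 ✓ → eligible.
401(k) Plan — service 5 months < 12 months ✗ → not eligible.
Paid Family Leave — status part-time ✓; service 5 months < 180 days ✗ → not eligible.
Unlimited PTO Program — status part-time ✓; service 5 months ≥ 120 days ✓ → eligible.
Paid Parental Leave — status part-time ✗ (requires seasonal) → not eligible.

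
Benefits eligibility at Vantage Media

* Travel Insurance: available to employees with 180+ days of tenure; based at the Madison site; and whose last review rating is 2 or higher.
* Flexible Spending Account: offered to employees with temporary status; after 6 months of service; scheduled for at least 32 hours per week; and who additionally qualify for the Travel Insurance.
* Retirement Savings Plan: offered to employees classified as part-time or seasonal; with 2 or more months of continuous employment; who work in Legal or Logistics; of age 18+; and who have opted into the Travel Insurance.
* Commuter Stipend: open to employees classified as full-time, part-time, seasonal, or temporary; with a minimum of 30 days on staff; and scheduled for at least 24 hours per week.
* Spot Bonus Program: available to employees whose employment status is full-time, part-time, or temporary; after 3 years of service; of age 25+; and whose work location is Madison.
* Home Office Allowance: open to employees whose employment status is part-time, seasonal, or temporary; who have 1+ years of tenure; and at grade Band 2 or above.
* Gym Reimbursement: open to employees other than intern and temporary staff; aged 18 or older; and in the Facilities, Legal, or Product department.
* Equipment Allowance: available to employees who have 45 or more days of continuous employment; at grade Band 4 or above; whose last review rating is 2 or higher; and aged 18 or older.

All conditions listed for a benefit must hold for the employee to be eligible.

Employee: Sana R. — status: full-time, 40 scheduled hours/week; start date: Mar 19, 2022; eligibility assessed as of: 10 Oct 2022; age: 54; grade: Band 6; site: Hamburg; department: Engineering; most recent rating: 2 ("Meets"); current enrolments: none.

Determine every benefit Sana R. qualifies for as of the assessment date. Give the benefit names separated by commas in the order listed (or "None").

Commuter Stipend, Equipment Allowance

Service from Mar 19, 2022 to 10 Oct 2022: 205 days.
Travel Insurance — service 205 days ≥ 180 days ✓; site Hamburg ✗ (not Madison) → not eligible.
Flexible Spending Account — status full-time ✗ (requires temporary) → not eligible.
Retirement Savings Plan — status full-time ✗ (requires part-time or seasonal) → not eligible.
Commuter Stipend — status full-time ✓; service 205 days ≥ 30 days ✓; 40 hrs/wk ≥ 24 ✓ → eligible.
Spot Bonus Program — status full-time ✓; service 205 days < 3 years (≈1095 days) ✗ → not eligible.
Home Office Allowance — status full-time ✗ (requires part-time, seasonal, or temporary) → not eligible.
Gym Reimbursement — status full-time ✓ (not excluded); age 54 ≥ 18 ✓; dept Engineering ✗ → not eligible.
Equipment Allowance — service 205 days ≥ 45 days ✓; grade Band 6 ≥ Band 4 ✓; rating 2 ≥ 2 ✓; age 54 ≥ 18 ✓ → eligible.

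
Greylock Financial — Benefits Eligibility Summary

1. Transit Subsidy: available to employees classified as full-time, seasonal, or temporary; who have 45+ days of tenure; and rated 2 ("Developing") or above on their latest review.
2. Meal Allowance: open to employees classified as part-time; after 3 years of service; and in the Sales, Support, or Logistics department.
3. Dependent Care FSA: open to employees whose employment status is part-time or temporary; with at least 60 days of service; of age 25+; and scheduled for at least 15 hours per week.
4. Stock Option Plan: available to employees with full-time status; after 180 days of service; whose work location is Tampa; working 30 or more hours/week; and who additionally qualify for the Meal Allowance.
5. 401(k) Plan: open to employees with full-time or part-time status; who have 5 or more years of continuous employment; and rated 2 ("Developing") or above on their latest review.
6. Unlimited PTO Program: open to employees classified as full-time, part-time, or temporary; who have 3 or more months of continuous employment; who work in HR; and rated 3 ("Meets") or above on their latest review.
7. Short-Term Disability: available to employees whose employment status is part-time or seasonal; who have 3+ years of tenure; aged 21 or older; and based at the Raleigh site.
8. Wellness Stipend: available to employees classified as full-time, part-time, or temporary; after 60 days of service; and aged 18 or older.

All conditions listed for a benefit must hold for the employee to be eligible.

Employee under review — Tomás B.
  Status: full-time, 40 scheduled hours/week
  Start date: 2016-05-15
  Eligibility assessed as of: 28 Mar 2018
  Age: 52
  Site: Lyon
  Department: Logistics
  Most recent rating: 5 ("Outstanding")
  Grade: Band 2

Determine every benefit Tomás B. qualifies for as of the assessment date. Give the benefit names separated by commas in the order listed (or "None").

Transit Subsidy, Wellness Stipend

Service from 2016-05-15 to 28 Mar 2018: 682 days.
Transit Subsidy — status full-time ✓; service 682 days ≥ 45 days ✓; rating 5 ≥ 2 ✓ → eligible.
Meal Allowance — status full-time ✗ (requires part-time) → not eligible.
Dependent Care FSA — status full-time ✗ (requires part-time or temporary) → not eligible.
Stock Option Plan — status full-time ✓; service 682 days ≥ 180 days ✓; site Lyon ✗ (not Tampa) → not eligible.
401(k) Plan — status full-time ✓; service 682 days < 5 years (≈1825 days) ✗ → not eligible.
Unlimited PTO Program — status full-time ✓; service 682 days ≥ 3 months (≈90 days) ✓; dept Logistics ✗ → not eligible.
Short-Term Disability — status full-time ✗ (requires part-time or seasonal) → not eligible.
Wellness Stipend — status full-time ✓; service 682 days ≥ 60 days ✓; age 52 ≥ 18 ✓ → eligible.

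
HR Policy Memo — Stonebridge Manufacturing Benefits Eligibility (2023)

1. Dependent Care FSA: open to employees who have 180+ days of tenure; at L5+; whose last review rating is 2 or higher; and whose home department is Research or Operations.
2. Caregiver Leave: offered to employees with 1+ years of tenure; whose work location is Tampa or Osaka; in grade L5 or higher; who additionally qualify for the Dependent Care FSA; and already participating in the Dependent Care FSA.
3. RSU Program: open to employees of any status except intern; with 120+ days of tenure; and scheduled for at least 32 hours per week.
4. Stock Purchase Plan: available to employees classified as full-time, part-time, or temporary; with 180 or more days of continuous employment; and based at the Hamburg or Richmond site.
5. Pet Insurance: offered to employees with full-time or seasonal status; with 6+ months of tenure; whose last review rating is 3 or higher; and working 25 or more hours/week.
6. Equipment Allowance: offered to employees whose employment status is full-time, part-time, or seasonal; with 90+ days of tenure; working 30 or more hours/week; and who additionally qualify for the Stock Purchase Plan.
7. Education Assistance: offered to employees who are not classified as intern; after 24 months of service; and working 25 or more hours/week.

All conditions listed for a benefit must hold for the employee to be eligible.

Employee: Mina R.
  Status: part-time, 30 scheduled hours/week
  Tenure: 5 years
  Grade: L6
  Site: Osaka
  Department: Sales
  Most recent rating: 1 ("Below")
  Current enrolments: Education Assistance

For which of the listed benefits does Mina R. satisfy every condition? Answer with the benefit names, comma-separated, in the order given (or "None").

Education Assistance

Dependent Care FSA — service 5 years ≥ 180 days ✓; grade L6 ≥ L5 ✓; rating 1 < 2 ✗ → not eligible.
Caregiver Leave — service 5 years ≥ 1 year ✓; site Osaka ✓; grade L6 ≥ L5 ✓; not eligible for Dependent Care FSA ✗ → not eligible.
RSU Program — status part-time ✓ (not excluded); service 5 years ≥ 120 days ✓; 30 hrs/wk < 32 ✗ → not eligible.
Stock Purchase Plan — status part-time ✓; service 5 years ≥ 180 days ✓; site Osaka ✗ (not Hamburg or Richmond) → not eligible.
Pet Insurance — status part-time ✗ (requires full-time or seasonal) → not eligible.
Equipment Allowance — status part-time ✓; service 5 years ≥ 90 days ✓; 30 hrs/wk ≥ 30 ✓; not eligible for Stock Purchase Plan ✗ → not eligible.
Education Assistance — status part-time ✓ (not excluded); service 5 years ≥ 24 months (≈720 days) ✓; 30 hrs/wk ≥ 25 ✓ → eligible.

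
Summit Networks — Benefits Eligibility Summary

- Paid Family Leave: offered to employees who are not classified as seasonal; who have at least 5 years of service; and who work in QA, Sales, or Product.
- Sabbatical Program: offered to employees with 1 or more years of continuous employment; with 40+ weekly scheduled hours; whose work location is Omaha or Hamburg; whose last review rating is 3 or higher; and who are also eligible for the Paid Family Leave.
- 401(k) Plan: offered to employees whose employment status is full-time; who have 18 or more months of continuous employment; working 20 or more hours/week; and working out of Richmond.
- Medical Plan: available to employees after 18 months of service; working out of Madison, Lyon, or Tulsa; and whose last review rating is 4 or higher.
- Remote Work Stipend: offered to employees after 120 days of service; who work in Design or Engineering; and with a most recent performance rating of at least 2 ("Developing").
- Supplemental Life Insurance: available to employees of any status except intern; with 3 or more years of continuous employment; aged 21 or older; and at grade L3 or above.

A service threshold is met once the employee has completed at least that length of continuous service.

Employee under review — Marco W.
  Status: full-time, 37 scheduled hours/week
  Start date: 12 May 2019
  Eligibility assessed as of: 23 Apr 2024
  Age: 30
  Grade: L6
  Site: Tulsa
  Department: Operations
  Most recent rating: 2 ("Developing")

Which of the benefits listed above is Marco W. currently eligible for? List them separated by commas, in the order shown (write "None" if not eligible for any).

Supplemental Life Insurance

Service from 12 May 2019 to 23 Apr 2024: 1808 days.
Paid Family Leave — status full-time ✓ (not excluded); service 1808 days < 5 years (≈1825 days) ✗ → not eligible.
Sabbatical Program — service 1808 days ≥ 1 year (≈365 days) ✓; 37 hrs/wk < 40 ✗ → not eligible.
401(k) Plan — status full-time ✓; service 1808 days ≥ 18 months (≈540 days) ✓; 37 hrs/wk ≥ 20 ✓; site Tulsa ✗ (not Richmond) → not eligible.
Medical Plan — service 1808 days ≥ 18 months (≈540 days) ✓; site Tulsa ✓; rating 2 < 4 ✗ → not eligible.
Remote Work Stipend — service 1808 days ≥ 120 days ✓; dept Operations ✗ → not eligible.
Supplemental Life Insurance — status full-time ✓ (not excluded); service 1808 days ≥ 3 years (≈1095 days) ✓; age 30 ≥ 21 ✓; grade L6 ≥ L3 ✓ → eligible.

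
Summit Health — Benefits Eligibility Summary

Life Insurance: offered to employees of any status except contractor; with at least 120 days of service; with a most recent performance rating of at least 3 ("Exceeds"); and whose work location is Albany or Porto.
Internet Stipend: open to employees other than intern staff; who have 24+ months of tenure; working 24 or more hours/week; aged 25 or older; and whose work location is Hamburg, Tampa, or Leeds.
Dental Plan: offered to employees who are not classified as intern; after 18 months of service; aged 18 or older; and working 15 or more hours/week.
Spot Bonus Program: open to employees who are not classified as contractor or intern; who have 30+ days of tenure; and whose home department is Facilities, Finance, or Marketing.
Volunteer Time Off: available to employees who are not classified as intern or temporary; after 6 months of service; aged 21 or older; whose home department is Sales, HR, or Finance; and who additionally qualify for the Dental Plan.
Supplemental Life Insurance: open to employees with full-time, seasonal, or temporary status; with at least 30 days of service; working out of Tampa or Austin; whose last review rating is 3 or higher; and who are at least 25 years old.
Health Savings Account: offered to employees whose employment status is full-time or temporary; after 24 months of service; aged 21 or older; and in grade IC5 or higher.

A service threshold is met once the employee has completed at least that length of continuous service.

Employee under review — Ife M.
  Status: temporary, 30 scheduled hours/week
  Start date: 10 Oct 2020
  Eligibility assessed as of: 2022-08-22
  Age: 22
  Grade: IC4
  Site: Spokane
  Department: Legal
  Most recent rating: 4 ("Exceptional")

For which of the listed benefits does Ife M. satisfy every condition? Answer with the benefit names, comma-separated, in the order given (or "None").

Dental Plan

Service from 10 Oct 2020 to 2022-08-22: 681 days.
Life Insurance — status temporary ✓ (not excluded); service 681 days ≥ 120 days ✓; rating 4 ≥ 3 ✓; site Spokane ✗ (not Albany or Porto) → not eligible.
Internet Stipend — status temporary ✓ (not excluded); service 681 days < 24 months (≈720 days) ✗ → not eligible.
Dental Plan — status temporary ✓ (not excluded); service 681 days ≥ 18 months (≈540 days) ✓; age 22 ≥ 18 ✓; 30 hrs/wk ≥ 15 ✓ → eligible.
Spot Bonus Program — status temporary ✓ (not excluded); service 681 days ≥ 30 days ✓; dept Legal ✗ → not eligible.
Volunteer Time Off — status temporary ✗ (excluded) → not eligible.
Supplemental Life Insurance — status temporary ✓; service 681 days ≥ 30 days ✓; site Spokane ✗ (not Tampa or Austin) → not eligible.
Health Savings Account — status temporary ✓; service 681 days < 24 months (≈720 days) ✗ → not eligible.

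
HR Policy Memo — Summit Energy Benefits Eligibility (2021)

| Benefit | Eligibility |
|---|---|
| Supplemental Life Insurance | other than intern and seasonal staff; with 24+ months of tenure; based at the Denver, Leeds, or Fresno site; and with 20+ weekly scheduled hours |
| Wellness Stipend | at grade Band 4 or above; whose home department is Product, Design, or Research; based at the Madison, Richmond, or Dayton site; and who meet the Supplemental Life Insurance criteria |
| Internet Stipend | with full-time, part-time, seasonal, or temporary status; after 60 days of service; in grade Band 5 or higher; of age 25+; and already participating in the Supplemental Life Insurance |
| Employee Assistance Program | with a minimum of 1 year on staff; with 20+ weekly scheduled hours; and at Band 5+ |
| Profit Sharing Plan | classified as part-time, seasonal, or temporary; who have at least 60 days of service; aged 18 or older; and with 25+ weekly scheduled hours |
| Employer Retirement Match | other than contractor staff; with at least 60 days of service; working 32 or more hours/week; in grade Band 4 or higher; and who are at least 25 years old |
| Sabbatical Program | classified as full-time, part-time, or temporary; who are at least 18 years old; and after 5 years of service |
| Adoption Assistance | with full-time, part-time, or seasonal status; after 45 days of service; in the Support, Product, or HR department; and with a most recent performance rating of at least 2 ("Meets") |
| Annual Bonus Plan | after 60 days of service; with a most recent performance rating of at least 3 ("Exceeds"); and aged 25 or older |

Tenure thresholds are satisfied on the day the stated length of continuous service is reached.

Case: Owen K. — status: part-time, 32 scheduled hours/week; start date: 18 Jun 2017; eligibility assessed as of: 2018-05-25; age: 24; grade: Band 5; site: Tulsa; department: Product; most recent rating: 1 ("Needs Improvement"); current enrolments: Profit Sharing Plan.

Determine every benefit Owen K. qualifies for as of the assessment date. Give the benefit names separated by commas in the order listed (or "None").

Service from 18 Jun 2017 to 2018-05-25: 341 days.
Supplemental Life Insurance — status part-time ✓ (not excluded); service 341 days < 24 months (≈720 days) ✗ → not eligible.
Wellness Stipend — grade Band 5 ≥ Band 4 ✓; dept Product ✓; site Tulsa ✗ (not Madison, Richmond, or Dayton) → not eligible.
Internet Stipend — status part-time ✓; service 341 days ≥ 60 days ✓; grade Band 5 ≥ Band 5 ✓; age 24 < 25 ✗ → not eligible.
Employee Assistance Program — service 341 days < 1 year (≈365 days) ✗ → not eligible.
Profit Sharing Plan — status part-time ✓; service 341 days ≥ 60 days ✓; age 24 ≥ 18 ✓; 32 hrs/wk ≥ 25 ✓ → eligible.
Employer Retirement Match — status part-time ✓ (not excluded); service 341 days ≥ 60 days ✓; 32 hrs/wk ≥ 32 ✓; grade Band 5 ≥ Band 4 ✓; age 24 < 25 ✗ → not eligible.
Sabbatical Program — status part-time ✓; age 24 ≥ 18 ✓; service 341 days < 5 years (≈1825 days) ✗ → not eligible.
Adoption Assistance — status part-time ✓; service 341 days ≥ 45 days ✓; dept Product ✓; rating 1 < 2 ✗ → not eligible.
Annual Bonus Plan — service 341 days ≥ 60 days ✓; rating 1 < 3 ✗ → not eligible.

Profit Sharing Plan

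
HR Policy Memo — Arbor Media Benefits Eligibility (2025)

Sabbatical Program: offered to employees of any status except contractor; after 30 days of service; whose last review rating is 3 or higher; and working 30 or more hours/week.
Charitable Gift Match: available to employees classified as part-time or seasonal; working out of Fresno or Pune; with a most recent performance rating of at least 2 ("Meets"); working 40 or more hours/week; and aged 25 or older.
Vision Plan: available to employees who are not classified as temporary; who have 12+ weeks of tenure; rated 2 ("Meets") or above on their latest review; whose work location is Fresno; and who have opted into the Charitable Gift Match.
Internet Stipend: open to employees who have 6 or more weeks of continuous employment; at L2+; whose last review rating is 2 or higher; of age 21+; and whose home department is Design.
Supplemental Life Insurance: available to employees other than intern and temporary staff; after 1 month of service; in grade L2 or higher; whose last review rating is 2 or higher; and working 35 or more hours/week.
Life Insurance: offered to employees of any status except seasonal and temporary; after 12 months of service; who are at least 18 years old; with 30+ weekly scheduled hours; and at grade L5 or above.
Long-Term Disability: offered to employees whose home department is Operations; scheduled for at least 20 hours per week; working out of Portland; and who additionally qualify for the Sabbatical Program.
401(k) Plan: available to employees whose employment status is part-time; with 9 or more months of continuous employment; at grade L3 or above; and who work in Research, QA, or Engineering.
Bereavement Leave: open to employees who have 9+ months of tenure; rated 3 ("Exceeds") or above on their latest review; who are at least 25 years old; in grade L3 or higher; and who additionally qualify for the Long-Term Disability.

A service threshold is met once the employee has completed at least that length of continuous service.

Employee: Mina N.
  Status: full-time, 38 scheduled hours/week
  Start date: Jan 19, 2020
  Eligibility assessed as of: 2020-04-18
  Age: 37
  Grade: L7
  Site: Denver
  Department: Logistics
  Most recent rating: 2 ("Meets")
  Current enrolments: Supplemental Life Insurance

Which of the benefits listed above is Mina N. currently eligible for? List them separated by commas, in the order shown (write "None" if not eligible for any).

Supplemental Life Insurance

Service from Jan 19, 2020 to 2020-04-18: 90 days.
Sabbatical Program — status full-time ✓ (not excluded); service 90 days ≥ 30 days ✓; rating 2 < 3 ✗ → not eligible.
Charitable Gift Match — status full-time ✗ (requires part-time or seasonal) → not eligible.
Vision Plan — status full-time ✓ (not excluded); service 90 days ≥ 12 weeks (≈84 days) ✓; rating 2 ≥ 2 ✓; site Denver ✗ (not Fresno) → not eligible.
Internet Stipend — service 90 days ≥ 6 weeks (≈42 days) ✓; grade L7 ≥ L2 ✓; rating 2 ≥ 2 ✓; age 37 ≥ 21 ✓; dept Logistics ✗ → not eligible.
Supplemental Life Insurance — status full-time ✓ (not excluded); service 90 days ≥ 1 month (≈30 days) ✓; grade L7 ≥ L2 ✓; rating 2 ≥ 2 ✓; 38 hrs/wk ≥ 35 ✓ → eligible.
Life Insurance — status full-time ✓ (not excluded); service 90 days < 12 months (≈360 days) ✗ → not eligible.
Long-Term Disability — dept Logistics ✗ → not eligible.
401(k) Plan — status full-time ✗ (requires part-time) → not eligible.
Bereavement Leave — service 90 days < 9 months (≈270 days) ✗ → not eligible.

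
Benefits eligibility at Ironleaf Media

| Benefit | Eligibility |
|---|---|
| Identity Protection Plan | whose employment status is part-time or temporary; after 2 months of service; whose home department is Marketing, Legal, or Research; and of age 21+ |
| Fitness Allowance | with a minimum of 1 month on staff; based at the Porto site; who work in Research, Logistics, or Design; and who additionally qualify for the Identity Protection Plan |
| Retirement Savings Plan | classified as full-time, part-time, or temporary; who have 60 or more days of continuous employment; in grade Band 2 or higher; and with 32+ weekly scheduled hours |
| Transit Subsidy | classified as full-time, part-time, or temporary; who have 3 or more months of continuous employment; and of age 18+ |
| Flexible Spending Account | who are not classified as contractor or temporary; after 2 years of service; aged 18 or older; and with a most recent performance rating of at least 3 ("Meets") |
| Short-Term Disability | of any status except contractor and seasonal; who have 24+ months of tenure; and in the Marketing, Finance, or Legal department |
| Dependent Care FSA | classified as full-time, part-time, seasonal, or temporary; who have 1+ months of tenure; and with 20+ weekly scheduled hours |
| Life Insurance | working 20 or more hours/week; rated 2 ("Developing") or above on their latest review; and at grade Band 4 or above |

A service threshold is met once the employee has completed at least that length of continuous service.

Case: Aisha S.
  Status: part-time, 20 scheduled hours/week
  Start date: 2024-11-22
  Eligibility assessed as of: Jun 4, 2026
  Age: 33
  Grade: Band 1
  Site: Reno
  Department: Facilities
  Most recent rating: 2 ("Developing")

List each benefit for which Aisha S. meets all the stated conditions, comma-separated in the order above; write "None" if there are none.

Transit Subsidy, Dependent Care FSA

Service from 2024-11-22 to Jun 4, 2026: 559 days.
Identity Protection Plan — status part-time ✓; service 559 days ≥ 2 months (≈60 days) ✓; dept Facilities ✗ → not eligible.
Fitness Allowance — service 559 days ≥ 1 month (≈30 days) ✓; site Reno ✗ (not Porto) → not eligible.
Retirement Savings Plan — status part-time ✓; service 559 days ≥ 60 days ✓; grade Band 1 < Band 2 ✗ → not eligible.
Transit Subsidy — status part-time ✓; service 559 days ≥ 3 months (≈90 days) ✓; age 33 ≥ 18 ✓ → eligible.
Flexible Spending Account — status part-time ✓ (not excluded); service 559 days < 2 years (≈730 days) ✗ → not eligible.
Short-Term Disability — status part-time ✓ (not excluded); service 559 days < 24 months (≈720 days) ✗ → not eligible.
Dependent Care FSA — status part-time ✓; service 559 days ≥ 1 month (≈30 days) ✓; 20 hrs/wk ≥ 20 ✓ → eligible.
Life Insurance — 20 hrs/wk ≥ 20 ✓; rating 2 ≥ 2 ✓; grade Band 1 < Band 4 ✗ → not eligible.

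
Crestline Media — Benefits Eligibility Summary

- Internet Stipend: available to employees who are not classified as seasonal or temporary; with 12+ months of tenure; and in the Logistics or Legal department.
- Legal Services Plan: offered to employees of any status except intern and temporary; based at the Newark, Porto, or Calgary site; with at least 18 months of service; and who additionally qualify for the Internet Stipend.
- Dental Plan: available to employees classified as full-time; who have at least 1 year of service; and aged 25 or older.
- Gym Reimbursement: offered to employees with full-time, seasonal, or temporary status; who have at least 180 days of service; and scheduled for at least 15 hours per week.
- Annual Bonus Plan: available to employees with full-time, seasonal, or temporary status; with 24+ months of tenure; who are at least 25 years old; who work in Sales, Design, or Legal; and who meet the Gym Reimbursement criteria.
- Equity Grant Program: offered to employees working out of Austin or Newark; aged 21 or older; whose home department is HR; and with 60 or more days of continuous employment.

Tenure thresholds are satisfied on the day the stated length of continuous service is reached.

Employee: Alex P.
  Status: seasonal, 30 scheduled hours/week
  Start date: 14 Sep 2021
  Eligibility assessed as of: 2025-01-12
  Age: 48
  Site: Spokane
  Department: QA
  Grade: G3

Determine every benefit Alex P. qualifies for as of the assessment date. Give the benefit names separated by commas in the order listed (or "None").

Service from 14 Sep 2021 to 2025-01-12: 1216 days.
Internet Stipend — status seasonal ✗ (excluded) → not eligible.
Legal Services Plan — status seasonal ✓ (not excluded); site Spokane ✗ (not Newark, Porto, or Calgary) → not eligible.
Dental Plan — status seasonal ✗ (requires full-time) → not eligible.
Gym Reimbursement — status seasonal ✓; service 1216 days ≥ 180 days ✓; 30 hrs/wk ≥ 15 ✓ → eligible.
Annual Bonus Plan — status seasonal ✓; service 1216 days ≥ 24 months (≈720 days) ✓; age 48 ≥ 25 ✓; dept QA ✗ → not eligible.
Equity Grant Program — site Spokane ✗ (not Austin or Newark) → not eligible.

Gym Reimbursement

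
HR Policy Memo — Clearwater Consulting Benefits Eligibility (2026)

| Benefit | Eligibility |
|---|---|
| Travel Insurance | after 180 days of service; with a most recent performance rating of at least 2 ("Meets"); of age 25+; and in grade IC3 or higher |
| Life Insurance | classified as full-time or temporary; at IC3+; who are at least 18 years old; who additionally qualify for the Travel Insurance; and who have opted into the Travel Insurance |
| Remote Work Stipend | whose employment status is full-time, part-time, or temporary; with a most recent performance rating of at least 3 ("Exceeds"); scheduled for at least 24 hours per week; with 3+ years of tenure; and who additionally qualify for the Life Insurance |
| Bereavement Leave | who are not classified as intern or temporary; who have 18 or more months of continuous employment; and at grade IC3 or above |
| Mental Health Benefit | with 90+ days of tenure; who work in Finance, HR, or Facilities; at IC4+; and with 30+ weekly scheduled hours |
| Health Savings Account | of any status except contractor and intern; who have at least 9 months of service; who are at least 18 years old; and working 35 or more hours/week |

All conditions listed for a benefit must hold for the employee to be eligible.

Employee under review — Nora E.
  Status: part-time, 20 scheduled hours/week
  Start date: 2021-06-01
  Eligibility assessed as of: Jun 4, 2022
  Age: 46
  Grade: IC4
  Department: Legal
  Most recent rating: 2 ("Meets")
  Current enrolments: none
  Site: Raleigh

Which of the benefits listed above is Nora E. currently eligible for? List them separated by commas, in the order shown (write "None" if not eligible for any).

Travel Insurance

Service from 2021-06-01 to Jun 4, 2022: 368 days.
Travel Insurance — service 368 days ≥ 180 days ✓; rating 2 ≥ 2 ✓; age 46 ≥ 25 ✓; grade IC4 ≥ IC3 ✓ → eligible.
Life Insurance — status part-time ✗ (requires full-time or temporary) → not eligible.
Remote Work Stipend — status part-time ✓; rating 2 < 3 ✗ → not eligible.
Bereavement Leave — status part-time ✓ (not excluded); service 368 days < 18 months (≈540 days) ✗ → not eligible.
Mental Health Benefit — service 368 days ≥ 90 days ✓; dept Legal ✗ → not eligible.
Health Savings Account — status part-time ✓ (not excluded); service 368 days ≥ 9 months (≈270 days) ✓; age 46 ≥ 18 ✓; 20 hrs/wk < 35 ✗ → not eligible.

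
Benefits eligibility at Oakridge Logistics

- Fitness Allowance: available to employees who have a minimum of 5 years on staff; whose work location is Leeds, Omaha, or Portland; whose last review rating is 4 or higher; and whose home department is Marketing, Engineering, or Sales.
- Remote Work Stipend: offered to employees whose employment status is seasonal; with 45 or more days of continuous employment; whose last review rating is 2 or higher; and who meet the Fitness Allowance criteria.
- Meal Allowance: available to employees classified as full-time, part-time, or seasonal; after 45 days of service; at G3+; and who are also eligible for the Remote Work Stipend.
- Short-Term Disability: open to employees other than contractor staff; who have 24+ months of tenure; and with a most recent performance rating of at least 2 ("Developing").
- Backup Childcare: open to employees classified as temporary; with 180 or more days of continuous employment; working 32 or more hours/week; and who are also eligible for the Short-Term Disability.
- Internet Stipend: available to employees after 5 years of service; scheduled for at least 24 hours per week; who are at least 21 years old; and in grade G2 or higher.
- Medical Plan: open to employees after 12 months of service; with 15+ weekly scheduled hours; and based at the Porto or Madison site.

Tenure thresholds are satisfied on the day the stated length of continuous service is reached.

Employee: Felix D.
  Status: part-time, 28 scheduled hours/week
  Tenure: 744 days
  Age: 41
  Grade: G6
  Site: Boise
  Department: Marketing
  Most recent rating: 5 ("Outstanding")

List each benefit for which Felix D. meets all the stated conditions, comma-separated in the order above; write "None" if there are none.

Fitness Allowance — service 744 days < 5 years (≈1825 days) ✗ → not eligible.
Remote Work Stipend — status part-time ✗ (requires seasonal) → not eligible.
Meal Allowance — status part-time ✓; service 744 days ≥ 45 days ✓; grade G6 ≥ G3 ✓; not eligible for Remote Work Stipend ✗ → not eligible.
Short-Term Disability — status part-time ✓ (not excluded); service 744 days ≥ 24 months (≈720 days) ✓; rating 5 ≥ 2 ✓ → eligible.
Backup Childcare — status part-time ✗ (requires temporary) → not eligible.
Internet Stipend — service 744 days < 5 years (≈1825 days) ✗ → not eligible.
Medical Plan — service 744 days ≥ 12 months (≈360 days) ✓; 28 hrs/wk ≥ 15 ✓; site Boise ✗ (not Porto or Madison) → not eligible.

Short-Term Disability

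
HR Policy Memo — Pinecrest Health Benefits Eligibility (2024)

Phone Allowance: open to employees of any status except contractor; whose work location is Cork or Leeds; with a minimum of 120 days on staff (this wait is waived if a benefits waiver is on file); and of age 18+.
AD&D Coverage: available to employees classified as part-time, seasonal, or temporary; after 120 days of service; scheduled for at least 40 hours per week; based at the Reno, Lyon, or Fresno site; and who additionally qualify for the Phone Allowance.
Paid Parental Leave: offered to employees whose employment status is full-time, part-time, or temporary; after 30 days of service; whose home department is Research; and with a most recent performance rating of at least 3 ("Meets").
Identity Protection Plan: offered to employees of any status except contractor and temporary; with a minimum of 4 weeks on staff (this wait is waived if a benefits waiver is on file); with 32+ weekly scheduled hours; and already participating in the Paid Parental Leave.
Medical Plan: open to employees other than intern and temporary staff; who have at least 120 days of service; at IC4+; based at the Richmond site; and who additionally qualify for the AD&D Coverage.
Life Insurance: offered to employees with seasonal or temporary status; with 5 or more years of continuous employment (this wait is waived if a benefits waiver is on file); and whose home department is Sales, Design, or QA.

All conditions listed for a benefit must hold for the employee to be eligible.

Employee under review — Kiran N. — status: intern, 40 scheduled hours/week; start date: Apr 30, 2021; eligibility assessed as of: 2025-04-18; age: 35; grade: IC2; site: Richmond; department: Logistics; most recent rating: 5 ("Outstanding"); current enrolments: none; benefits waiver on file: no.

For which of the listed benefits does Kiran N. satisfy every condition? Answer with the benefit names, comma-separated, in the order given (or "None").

Service from Apr 30, 2021 to 2025-04-18: 1449 days.
Phone Allowance — status intern ✓ (not excluded); site Richmond ✗ (not Cork or Leeds) → not eligible.
AD&D Coverage — status intern ✗ (requires part-time, seasonal, or temporary) → not eligible.
Paid Parental Leave — status intern ✗ (requires full-time, part-time, or temporary) → not eligible.
Identity Protection Plan — status intern ✓ (not excluded); no waiver, service 1449 days ≥ 4 weeks (≈28 days) ✓; 40 hrs/wk ≥ 32 ✓; not enrolled in Paid Parental Leave ✗ → not eligible.
Medical Plan — status intern ✗ (excluded) → not eligible.
Life Insurance — status intern ✗ (requires seasonal or temporary) → not eligible.

None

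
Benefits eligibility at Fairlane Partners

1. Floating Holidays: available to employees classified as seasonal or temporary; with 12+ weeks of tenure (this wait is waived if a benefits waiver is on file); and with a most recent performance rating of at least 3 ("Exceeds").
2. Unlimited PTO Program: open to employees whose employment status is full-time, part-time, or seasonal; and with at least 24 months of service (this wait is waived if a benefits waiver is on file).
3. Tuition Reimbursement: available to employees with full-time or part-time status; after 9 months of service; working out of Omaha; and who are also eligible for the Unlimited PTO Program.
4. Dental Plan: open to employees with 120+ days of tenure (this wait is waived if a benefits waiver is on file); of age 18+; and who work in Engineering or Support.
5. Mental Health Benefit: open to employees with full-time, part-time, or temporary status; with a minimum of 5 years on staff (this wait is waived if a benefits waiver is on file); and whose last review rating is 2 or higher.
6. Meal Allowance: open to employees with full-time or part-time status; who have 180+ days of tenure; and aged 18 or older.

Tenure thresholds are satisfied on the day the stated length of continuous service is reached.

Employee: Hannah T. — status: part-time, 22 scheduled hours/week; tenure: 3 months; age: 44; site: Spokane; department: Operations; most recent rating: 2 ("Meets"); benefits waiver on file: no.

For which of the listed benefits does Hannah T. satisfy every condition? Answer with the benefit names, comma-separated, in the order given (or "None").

None

Floating Holidays — status part-time ✗ (requires seasonal or temporary) → not eligible.
Unlimited PTO Program — status part-time ✓; no waiver, service 3 months < 24 months ✗ → not eligible.
Tuition Reimbursement — status part-time ✓; service 3 months < 9 months ✗ → not eligible.
Dental Plan — no waiver, service 3 months < 120 days ✗ → not eligible.
Mental Health Benefit — status part-time ✓; no waiver, service 3 months < 5 years (≈1825 days) ✗ → not eligible.
Meal Allowance — status part-time ✓; service 3 months < 180 days ✗ → not eligible.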